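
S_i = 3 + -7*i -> [3, -4, -11, -18, -25]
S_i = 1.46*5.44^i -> [1.46, 7.94, 43.21, 235.04, 1278.64]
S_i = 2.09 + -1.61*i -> [2.09, 0.48, -1.13, -2.74, -4.35]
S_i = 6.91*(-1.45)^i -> [6.91, -10.02, 14.53, -21.07, 30.55]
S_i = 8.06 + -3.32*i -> [8.06, 4.74, 1.42, -1.9, -5.22]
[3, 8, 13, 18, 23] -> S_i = 3 + 5*i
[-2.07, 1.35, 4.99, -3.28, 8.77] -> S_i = Random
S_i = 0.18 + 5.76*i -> [0.18, 5.94, 11.7, 17.46, 23.22]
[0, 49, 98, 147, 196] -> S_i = 0 + 49*i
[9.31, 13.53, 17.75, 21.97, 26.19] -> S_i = 9.31 + 4.22*i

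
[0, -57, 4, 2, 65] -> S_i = Random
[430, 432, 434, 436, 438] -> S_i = 430 + 2*i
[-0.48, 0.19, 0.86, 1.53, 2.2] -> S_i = -0.48 + 0.67*i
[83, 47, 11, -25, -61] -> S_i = 83 + -36*i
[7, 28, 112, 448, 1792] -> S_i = 7*4^i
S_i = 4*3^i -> [4, 12, 36, 108, 324]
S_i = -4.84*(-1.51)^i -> [-4.84, 7.31, -11.04, 16.66, -25.16]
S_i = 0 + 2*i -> [0, 2, 4, 6, 8]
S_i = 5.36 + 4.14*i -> [5.36, 9.5, 13.64, 17.78, 21.92]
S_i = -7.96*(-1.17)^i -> [-7.96, 9.31, -10.9, 12.75, -14.92]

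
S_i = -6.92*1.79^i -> [-6.92, -12.39, -22.17, -39.69, -71.04]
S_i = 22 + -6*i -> [22, 16, 10, 4, -2]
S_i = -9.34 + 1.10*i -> [-9.34, -8.24, -7.14, -6.04, -4.94]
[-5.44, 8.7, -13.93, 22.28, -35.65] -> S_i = -5.44*(-1.60)^i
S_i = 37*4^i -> [37, 148, 592, 2368, 9472]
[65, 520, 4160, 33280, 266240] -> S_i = 65*8^i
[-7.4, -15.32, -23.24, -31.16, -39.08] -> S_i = -7.40 + -7.92*i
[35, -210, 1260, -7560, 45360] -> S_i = 35*-6^i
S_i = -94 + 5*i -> [-94, -89, -84, -79, -74]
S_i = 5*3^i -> [5, 15, 45, 135, 405]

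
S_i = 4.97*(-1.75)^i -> [4.97, -8.7, 15.22, -26.64, 46.61]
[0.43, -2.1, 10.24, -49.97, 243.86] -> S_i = 0.43*(-4.88)^i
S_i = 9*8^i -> [9, 72, 576, 4608, 36864]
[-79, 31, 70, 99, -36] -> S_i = Random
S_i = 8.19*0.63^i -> [8.19, 5.16, 3.25, 2.05, 1.29]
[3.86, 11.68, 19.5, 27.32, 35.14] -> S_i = 3.86 + 7.82*i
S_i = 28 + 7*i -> [28, 35, 42, 49, 56]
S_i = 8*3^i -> [8, 24, 72, 216, 648]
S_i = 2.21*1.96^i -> [2.21, 4.33, 8.49, 16.64, 32.61]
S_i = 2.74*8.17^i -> [2.74, 22.39, 182.89, 1494.23, 12207.84]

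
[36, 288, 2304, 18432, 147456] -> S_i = 36*8^i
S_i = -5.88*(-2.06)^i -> [-5.88, 12.11, -24.95, 51.4, -105.89]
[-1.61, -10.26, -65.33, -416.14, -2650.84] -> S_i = -1.61*6.37^i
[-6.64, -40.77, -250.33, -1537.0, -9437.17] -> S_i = -6.64*6.14^i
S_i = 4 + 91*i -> [4, 95, 186, 277, 368]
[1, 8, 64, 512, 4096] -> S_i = 1*8^i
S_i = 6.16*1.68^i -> [6.16, 10.35, 17.39, 29.21, 49.07]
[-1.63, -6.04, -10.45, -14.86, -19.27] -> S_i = -1.63 + -4.41*i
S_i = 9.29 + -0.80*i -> [9.29, 8.49, 7.69, 6.89, 6.09]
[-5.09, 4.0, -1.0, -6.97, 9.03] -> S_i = Random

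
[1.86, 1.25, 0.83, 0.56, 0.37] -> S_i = 1.86*0.67^i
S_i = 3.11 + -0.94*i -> [3.11, 2.17, 1.23, 0.29, -0.65]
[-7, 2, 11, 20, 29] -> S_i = -7 + 9*i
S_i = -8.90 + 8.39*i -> [-8.9, -0.51, 7.88, 16.27, 24.66]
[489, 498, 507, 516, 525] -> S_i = 489 + 9*i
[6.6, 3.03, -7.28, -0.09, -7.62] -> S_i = Random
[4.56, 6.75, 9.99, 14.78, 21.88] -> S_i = 4.56*1.48^i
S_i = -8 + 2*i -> [-8, -6, -4, -2, 0]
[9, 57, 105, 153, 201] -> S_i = 9 + 48*i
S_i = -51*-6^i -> [-51, 306, -1836, 11016, -66096]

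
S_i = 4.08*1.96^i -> [4.08, 8.0, 15.67, 30.72, 60.21]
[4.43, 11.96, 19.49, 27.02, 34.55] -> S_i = 4.43 + 7.53*i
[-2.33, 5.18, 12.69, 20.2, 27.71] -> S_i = -2.33 + 7.51*i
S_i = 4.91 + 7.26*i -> [4.91, 12.17, 19.43, 26.69, 33.95]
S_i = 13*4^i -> [13, 52, 208, 832, 3328]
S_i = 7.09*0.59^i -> [7.09, 4.18, 2.47, 1.46, 0.86]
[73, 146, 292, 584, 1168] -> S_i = 73*2^i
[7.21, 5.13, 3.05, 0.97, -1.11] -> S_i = 7.21 + -2.08*i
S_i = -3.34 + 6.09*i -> [-3.34, 2.75, 8.84, 14.93, 21.02]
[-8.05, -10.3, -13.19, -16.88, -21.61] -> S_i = -8.05*1.28^i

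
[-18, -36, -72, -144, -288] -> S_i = -18*2^i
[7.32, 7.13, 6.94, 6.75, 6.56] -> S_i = 7.32 + -0.19*i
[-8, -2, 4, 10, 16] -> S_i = -8 + 6*i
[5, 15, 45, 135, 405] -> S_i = 5*3^i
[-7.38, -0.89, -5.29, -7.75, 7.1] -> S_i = Random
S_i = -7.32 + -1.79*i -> [-7.32, -9.11, -10.9, -12.69, -14.48]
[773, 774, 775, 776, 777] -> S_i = 773 + 1*i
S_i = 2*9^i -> [2, 18, 162, 1458, 13122]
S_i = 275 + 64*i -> [275, 339, 403, 467, 531]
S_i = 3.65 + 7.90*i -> [3.65, 11.55, 19.45, 27.35, 35.25]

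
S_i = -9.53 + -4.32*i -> [-9.53, -13.85, -18.17, -22.49, -26.81]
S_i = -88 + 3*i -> [-88, -85, -82, -79, -76]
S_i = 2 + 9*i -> [2, 11, 20, 29, 38]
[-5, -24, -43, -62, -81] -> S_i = -5 + -19*i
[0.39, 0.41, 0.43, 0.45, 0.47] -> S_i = 0.39*1.05^i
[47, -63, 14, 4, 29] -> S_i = Random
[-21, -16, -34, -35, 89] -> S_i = Random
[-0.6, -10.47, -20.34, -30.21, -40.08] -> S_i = -0.60 + -9.87*i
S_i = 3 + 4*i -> [3, 7, 11, 15, 19]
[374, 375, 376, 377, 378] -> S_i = 374 + 1*i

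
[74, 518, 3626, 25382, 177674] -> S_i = 74*7^i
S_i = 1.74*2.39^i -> [1.74, 4.16, 9.94, 23.75, 56.77]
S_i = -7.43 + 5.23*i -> [-7.43, -2.2, 3.03, 8.26, 13.49]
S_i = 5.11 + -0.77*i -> [5.11, 4.34, 3.57, 2.8, 2.03]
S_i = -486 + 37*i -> [-486, -449, -412, -375, -338]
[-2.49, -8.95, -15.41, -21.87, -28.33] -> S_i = -2.49 + -6.46*i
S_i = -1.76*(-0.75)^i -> [-1.76, 1.32, -0.99, 0.74, -0.56]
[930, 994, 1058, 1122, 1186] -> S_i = 930 + 64*i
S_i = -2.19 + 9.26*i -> [-2.19, 7.07, 16.33, 25.59, 34.85]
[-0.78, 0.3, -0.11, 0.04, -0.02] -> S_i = -0.78*(-0.38)^i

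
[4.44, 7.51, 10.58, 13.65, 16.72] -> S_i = 4.44 + 3.07*i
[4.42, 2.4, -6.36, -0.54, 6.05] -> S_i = Random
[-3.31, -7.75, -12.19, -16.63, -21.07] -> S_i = -3.31 + -4.44*i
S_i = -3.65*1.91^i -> [-3.65, -6.97, -13.32, -25.43, -48.58]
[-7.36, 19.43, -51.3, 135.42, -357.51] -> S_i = -7.36*(-2.64)^i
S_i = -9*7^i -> [-9, -63, -441, -3087, -21609]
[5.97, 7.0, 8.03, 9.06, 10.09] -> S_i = 5.97 + 1.03*i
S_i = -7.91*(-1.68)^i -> [-7.91, 13.29, -22.33, 37.51, -63.01]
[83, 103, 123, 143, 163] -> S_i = 83 + 20*i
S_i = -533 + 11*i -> [-533, -522, -511, -500, -489]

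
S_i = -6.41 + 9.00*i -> [-6.41, 2.59, 11.59, 20.59, 29.59]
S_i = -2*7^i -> [-2, -14, -98, -686, -4802]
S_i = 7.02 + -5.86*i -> [7.02, 1.16, -4.7, -10.56, -16.42]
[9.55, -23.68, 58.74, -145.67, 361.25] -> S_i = 9.55*(-2.48)^i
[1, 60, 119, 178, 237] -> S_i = 1 + 59*i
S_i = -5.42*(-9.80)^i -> [-5.42, 53.12, -520.54, 5101.26, -49992.35]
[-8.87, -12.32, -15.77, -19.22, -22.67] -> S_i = -8.87 + -3.45*i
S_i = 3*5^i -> [3, 15, 75, 375, 1875]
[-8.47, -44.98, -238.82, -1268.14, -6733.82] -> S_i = -8.47*5.31^i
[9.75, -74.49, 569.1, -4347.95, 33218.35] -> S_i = 9.75*(-7.64)^i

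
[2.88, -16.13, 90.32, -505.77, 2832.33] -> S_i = 2.88*(-5.60)^i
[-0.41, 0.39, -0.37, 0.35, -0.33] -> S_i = -0.41*(-0.95)^i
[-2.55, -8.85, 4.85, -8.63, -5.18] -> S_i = Random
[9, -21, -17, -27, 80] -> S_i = Random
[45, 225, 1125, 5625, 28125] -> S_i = 45*5^i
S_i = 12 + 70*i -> [12, 82, 152, 222, 292]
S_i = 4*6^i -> [4, 24, 144, 864, 5184]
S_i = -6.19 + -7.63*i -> [-6.19, -13.82, -21.45, -29.08, -36.71]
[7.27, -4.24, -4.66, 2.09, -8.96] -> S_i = Random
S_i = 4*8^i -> [4, 32, 256, 2048, 16384]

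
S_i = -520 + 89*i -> [-520, -431, -342, -253, -164]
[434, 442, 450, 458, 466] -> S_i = 434 + 8*i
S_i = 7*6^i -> [7, 42, 252, 1512, 9072]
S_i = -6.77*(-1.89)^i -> [-6.77, 12.8, -24.18, 45.71, -86.38]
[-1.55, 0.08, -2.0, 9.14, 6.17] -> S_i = Random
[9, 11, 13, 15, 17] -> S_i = 9 + 2*i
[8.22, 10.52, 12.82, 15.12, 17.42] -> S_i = 8.22 + 2.30*i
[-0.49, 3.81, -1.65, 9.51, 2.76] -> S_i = Random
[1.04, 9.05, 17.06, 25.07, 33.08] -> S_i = 1.04 + 8.01*i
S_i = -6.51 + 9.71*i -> [-6.51, 3.2, 12.91, 22.62, 32.33]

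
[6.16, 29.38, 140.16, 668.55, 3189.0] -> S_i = 6.16*4.77^i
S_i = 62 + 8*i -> [62, 70, 78, 86, 94]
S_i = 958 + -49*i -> [958, 909, 860, 811, 762]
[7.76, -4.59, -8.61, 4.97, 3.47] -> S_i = Random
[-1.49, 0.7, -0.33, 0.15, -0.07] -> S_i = -1.49*(-0.47)^i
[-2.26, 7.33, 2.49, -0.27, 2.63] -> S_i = Random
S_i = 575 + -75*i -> [575, 500, 425, 350, 275]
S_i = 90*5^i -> [90, 450, 2250, 11250, 56250]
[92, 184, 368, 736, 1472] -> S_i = 92*2^i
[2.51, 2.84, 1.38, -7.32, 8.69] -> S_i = Random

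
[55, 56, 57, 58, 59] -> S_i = 55 + 1*i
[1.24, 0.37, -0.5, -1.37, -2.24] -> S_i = 1.24 + -0.87*i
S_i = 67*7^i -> [67, 469, 3283, 22981, 160867]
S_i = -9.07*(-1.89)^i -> [-9.07, 17.14, -32.4, 61.23, -115.73]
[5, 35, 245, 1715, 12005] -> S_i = 5*7^i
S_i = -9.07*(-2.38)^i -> [-9.07, 21.59, -51.38, 122.28, -291.01]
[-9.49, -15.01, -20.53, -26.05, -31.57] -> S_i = -9.49 + -5.52*i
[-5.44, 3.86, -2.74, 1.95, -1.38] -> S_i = -5.44*(-0.71)^i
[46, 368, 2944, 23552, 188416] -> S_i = 46*8^i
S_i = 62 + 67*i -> [62, 129, 196, 263, 330]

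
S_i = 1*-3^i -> [1, -3, 9, -27, 81]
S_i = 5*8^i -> [5, 40, 320, 2560, 20480]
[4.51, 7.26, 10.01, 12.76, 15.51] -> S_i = 4.51 + 2.75*i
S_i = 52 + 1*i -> [52, 53, 54, 55, 56]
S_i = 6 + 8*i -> [6, 14, 22, 30, 38]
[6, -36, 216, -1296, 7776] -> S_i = 6*-6^i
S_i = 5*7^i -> [5, 35, 245, 1715, 12005]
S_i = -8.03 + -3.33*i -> [-8.03, -11.36, -14.69, -18.02, -21.35]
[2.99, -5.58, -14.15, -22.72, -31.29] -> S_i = 2.99 + -8.57*i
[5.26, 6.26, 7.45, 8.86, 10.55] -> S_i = 5.26*1.19^i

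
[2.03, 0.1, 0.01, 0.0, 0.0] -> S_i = 2.03*0.05^i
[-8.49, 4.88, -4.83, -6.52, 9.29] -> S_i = Random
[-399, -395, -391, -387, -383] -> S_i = -399 + 4*i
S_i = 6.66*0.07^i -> [6.66, 0.47, 0.03, 0.0, 0.0]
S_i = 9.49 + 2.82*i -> [9.49, 12.31, 15.13, 17.95, 20.77]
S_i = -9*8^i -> [-9, -72, -576, -4608, -36864]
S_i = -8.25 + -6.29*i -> [-8.25, -14.54, -20.83, -27.12, -33.41]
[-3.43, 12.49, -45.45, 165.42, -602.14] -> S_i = -3.43*(-3.64)^i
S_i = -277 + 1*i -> [-277, -276, -275, -274, -273]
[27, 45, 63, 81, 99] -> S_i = 27 + 18*i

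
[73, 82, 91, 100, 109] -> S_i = 73 + 9*i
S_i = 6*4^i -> [6, 24, 96, 384, 1536]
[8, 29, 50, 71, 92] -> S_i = 8 + 21*i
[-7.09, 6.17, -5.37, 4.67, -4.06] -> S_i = -7.09*(-0.87)^i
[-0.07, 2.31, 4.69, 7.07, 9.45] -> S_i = -0.07 + 2.38*i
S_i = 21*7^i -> [21, 147, 1029, 7203, 50421]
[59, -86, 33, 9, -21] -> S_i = Random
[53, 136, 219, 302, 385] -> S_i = 53 + 83*i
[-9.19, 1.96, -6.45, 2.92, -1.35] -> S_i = Random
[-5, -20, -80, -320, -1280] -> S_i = -5*4^i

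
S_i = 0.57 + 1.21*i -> [0.57, 1.78, 2.99, 4.2, 5.41]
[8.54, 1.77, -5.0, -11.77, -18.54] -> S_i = 8.54 + -6.77*i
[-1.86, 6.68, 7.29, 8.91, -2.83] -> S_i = Random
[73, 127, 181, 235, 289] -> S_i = 73 + 54*i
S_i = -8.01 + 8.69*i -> [-8.01, 0.68, 9.37, 18.06, 26.75]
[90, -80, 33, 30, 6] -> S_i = Random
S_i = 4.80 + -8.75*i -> [4.8, -3.95, -12.7, -21.45, -30.2]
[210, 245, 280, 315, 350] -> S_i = 210 + 35*i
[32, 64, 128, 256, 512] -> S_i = 32*2^i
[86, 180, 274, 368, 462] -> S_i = 86 + 94*i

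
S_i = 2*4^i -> [2, 8, 32, 128, 512]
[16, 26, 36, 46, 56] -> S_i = 16 + 10*i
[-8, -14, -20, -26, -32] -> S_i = -8 + -6*i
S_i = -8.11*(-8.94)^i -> [-8.11, 72.5, -648.18, 5794.73, -51804.91]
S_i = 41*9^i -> [41, 369, 3321, 29889, 269001]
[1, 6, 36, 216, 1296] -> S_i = 1*6^i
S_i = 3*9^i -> [3, 27, 243, 2187, 19683]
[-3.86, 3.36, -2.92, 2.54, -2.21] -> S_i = -3.86*(-0.87)^i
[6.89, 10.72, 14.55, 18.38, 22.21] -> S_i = 6.89 + 3.83*i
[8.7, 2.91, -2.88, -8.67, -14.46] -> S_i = 8.70 + -5.79*i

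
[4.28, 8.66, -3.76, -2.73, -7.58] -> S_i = Random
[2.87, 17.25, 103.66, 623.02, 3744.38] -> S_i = 2.87*6.01^i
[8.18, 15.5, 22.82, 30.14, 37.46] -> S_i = 8.18 + 7.32*i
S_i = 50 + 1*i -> [50, 51, 52, 53, 54]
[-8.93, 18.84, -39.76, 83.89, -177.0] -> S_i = -8.93*(-2.11)^i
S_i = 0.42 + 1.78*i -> [0.42, 2.2, 3.98, 5.76, 7.54]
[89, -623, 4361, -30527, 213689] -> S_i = 89*-7^i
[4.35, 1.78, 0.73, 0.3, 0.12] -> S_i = 4.35*0.41^i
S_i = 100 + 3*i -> [100, 103, 106, 109, 112]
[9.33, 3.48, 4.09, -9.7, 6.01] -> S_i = Random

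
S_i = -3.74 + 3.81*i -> [-3.74, 0.07, 3.88, 7.69, 11.5]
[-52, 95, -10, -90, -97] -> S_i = Random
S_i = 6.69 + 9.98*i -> [6.69, 16.67, 26.65, 36.63, 46.61]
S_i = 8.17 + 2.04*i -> [8.17, 10.21, 12.25, 14.29, 16.33]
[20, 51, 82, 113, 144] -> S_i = 20 + 31*i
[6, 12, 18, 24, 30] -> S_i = 6 + 6*i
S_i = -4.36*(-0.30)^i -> [-4.36, 1.31, -0.39, 0.12, -0.04]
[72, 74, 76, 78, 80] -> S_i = 72 + 2*i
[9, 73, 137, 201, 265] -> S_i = 9 + 64*i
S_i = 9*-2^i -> [9, -18, 36, -72, 144]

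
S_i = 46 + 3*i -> [46, 49, 52, 55, 58]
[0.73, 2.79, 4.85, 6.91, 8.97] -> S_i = 0.73 + 2.06*i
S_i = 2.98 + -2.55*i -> [2.98, 0.43, -2.12, -4.67, -7.22]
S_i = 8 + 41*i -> [8, 49, 90, 131, 172]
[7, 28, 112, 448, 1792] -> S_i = 7*4^i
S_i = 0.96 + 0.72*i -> [0.96, 1.68, 2.4, 3.12, 3.84]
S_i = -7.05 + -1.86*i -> [-7.05, -8.91, -10.77, -12.63, -14.49]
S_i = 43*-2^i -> [43, -86, 172, -344, 688]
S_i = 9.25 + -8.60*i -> [9.25, 0.65, -7.95, -16.55, -25.15]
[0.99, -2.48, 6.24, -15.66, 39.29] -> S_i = 0.99*(-2.51)^i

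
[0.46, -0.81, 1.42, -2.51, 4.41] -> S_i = 0.46*(-1.76)^i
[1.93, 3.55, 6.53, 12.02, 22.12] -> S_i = 1.93*1.84^i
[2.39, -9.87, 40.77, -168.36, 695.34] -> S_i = 2.39*(-4.13)^i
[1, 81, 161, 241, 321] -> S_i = 1 + 80*i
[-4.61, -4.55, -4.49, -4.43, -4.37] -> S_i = -4.61 + 0.06*i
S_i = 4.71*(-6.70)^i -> [4.71, -31.56, 211.43, -1416.59, 9491.18]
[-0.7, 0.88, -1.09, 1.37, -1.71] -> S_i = -0.70*(-1.25)^i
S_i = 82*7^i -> [82, 574, 4018, 28126, 196882]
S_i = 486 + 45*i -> [486, 531, 576, 621, 666]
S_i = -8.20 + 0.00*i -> [-8.2, -8.2, -8.2, -8.2, -8.2]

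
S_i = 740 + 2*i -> [740, 742, 744, 746, 748]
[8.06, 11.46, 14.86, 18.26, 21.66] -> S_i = 8.06 + 3.40*i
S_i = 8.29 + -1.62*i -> [8.29, 6.67, 5.05, 3.43, 1.81]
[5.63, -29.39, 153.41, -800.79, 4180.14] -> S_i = 5.63*(-5.22)^i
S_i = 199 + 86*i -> [199, 285, 371, 457, 543]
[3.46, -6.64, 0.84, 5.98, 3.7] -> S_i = Random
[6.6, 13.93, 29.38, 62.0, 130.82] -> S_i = 6.60*2.11^i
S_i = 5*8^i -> [5, 40, 320, 2560, 20480]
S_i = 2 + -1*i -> [2, 1, 0, -1, -2]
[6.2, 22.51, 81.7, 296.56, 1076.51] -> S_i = 6.20*3.63^i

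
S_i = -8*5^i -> [-8, -40, -200, -1000, -5000]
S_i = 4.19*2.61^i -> [4.19, 10.94, 28.54, 74.5, 194.44]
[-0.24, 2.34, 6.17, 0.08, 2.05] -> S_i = Random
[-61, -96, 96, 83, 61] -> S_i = Random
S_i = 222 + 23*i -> [222, 245, 268, 291, 314]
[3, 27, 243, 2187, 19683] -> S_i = 3*9^i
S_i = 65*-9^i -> [65, -585, 5265, -47385, 426465]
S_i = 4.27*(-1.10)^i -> [4.27, -4.7, 5.17, -5.68, 6.25]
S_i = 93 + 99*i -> [93, 192, 291, 390, 489]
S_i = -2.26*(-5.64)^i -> [-2.26, 12.75, -71.89, 405.46, -2286.78]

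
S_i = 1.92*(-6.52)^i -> [1.92, -12.52, 81.62, -532.16, 3469.7]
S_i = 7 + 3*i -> [7, 10, 13, 16, 19]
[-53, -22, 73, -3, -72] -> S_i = Random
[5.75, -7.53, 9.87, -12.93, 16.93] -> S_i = 5.75*(-1.31)^i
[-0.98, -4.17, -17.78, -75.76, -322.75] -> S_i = -0.98*4.26^i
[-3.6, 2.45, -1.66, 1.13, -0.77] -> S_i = -3.60*(-0.68)^i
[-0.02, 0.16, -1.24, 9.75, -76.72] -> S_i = -0.02*(-7.87)^i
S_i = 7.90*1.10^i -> [7.9, 8.69, 9.56, 10.51, 11.57]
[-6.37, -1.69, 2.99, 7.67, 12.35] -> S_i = -6.37 + 4.68*i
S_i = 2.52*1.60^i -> [2.52, 4.03, 6.45, 10.32, 16.52]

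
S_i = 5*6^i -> [5, 30, 180, 1080, 6480]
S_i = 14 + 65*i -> [14, 79, 144, 209, 274]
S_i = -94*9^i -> [-94, -846, -7614, -68526, -616734]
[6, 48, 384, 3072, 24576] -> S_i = 6*8^i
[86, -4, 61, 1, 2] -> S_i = Random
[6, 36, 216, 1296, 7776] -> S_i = 6*6^i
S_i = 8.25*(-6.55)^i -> [8.25, -54.04, 353.95, -2318.34, 15185.15]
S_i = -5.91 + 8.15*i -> [-5.91, 2.24, 10.39, 18.54, 26.69]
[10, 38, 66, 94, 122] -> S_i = 10 + 28*i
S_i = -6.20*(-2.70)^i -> [-6.2, 16.74, -45.2, 122.03, -329.49]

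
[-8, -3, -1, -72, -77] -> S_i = Random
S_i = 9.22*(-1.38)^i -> [9.22, -12.72, 17.56, -24.23, 33.44]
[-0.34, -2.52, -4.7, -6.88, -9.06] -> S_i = -0.34 + -2.18*i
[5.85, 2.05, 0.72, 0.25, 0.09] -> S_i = 5.85*0.35^i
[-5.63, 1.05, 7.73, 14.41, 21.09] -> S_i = -5.63 + 6.68*i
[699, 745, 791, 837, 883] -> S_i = 699 + 46*i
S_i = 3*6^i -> [3, 18, 108, 648, 3888]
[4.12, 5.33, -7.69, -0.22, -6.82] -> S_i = Random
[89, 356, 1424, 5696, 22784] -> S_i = 89*4^i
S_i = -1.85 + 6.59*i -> [-1.85, 4.74, 11.33, 17.92, 24.51]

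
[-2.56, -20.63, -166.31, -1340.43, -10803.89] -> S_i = -2.56*8.06^i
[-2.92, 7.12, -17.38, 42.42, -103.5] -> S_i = -2.92*(-2.44)^i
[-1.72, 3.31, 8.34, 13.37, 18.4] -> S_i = -1.72 + 5.03*i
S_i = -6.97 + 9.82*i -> [-6.97, 2.85, 12.67, 22.49, 32.31]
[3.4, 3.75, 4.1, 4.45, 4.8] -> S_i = 3.40 + 0.35*i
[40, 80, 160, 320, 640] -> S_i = 40*2^i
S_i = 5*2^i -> [5, 10, 20, 40, 80]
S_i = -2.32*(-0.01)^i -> [-2.32, 0.02, -0.0, 0.0, -0.0]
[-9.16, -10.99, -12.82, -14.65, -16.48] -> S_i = -9.16 + -1.83*i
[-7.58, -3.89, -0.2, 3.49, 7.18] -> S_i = -7.58 + 3.69*i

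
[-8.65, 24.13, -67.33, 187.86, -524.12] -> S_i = -8.65*(-2.79)^i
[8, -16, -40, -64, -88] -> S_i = 8 + -24*i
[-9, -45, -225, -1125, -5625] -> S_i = -9*5^i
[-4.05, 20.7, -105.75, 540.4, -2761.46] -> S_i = -4.05*(-5.11)^i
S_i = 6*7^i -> [6, 42, 294, 2058, 14406]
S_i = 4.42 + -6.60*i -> [4.42, -2.18, -8.78, -15.38, -21.98]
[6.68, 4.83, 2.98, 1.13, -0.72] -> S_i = 6.68 + -1.85*i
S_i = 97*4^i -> [97, 388, 1552, 6208, 24832]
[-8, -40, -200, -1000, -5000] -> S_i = -8*5^i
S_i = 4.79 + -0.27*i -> [4.79, 4.52, 4.25, 3.98, 3.71]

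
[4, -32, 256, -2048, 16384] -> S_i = 4*-8^i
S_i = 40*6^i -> [40, 240, 1440, 8640, 51840]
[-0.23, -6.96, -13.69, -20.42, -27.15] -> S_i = -0.23 + -6.73*i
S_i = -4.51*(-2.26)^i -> [-4.51, 10.19, -23.04, 52.06, -117.65]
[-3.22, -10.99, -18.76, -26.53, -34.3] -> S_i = -3.22 + -7.77*i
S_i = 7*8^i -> [7, 56, 448, 3584, 28672]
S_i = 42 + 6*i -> [42, 48, 54, 60, 66]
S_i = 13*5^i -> [13, 65, 325, 1625, 8125]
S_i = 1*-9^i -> [1, -9, 81, -729, 6561]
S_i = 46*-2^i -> [46, -92, 184, -368, 736]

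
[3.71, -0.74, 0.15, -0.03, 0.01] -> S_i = 3.71*(-0.20)^i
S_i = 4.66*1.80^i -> [4.66, 8.39, 15.1, 27.18, 48.92]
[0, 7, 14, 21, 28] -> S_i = 0 + 7*i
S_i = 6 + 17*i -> [6, 23, 40, 57, 74]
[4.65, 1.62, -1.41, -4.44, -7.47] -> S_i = 4.65 + -3.03*i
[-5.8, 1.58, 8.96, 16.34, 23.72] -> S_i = -5.80 + 7.38*i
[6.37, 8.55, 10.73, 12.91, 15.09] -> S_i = 6.37 + 2.18*i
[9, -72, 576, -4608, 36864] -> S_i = 9*-8^i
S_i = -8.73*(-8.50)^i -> [-8.73, 74.2, -630.74, 5361.31, -45571.15]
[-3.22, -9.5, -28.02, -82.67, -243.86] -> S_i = -3.22*2.95^i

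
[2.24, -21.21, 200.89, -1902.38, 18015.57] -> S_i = 2.24*(-9.47)^i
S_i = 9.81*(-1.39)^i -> [9.81, -13.64, 18.95, -26.35, 36.62]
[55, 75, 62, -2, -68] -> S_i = Random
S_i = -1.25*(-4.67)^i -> [-1.25, 5.84, -27.26, 127.31, -594.54]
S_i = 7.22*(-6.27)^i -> [7.22, -45.27, 283.84, -1779.67, 11158.54]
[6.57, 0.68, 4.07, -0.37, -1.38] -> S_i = Random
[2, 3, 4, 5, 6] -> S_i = 2 + 1*i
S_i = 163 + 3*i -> [163, 166, 169, 172, 175]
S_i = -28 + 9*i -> [-28, -19, -10, -1, 8]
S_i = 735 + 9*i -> [735, 744, 753, 762, 771]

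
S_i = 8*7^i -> [8, 56, 392, 2744, 19208]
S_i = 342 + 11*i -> [342, 353, 364, 375, 386]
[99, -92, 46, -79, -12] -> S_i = Random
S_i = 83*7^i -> [83, 581, 4067, 28469, 199283]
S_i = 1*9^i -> [1, 9, 81, 729, 6561]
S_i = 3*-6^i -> [3, -18, 108, -648, 3888]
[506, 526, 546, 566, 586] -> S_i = 506 + 20*i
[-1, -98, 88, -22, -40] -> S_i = Random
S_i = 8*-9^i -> [8, -72, 648, -5832, 52488]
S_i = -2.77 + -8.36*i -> [-2.77, -11.13, -19.49, -27.85, -36.21]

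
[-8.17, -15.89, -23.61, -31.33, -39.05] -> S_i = -8.17 + -7.72*i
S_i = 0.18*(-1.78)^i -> [0.18, -0.32, 0.57, -1.02, 1.81]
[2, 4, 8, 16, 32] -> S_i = 2*2^i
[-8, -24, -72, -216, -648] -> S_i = -8*3^i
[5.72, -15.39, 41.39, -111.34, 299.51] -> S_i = 5.72*(-2.69)^i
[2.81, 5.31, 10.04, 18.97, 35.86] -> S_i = 2.81*1.89^i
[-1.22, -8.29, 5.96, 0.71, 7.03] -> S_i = Random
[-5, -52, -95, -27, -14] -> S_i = Random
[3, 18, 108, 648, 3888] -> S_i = 3*6^i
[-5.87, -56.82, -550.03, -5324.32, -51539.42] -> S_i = -5.87*9.68^i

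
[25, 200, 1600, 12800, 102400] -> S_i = 25*8^i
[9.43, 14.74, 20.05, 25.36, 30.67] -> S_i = 9.43 + 5.31*i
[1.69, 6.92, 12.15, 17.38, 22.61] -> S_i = 1.69 + 5.23*i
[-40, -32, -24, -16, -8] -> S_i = -40 + 8*i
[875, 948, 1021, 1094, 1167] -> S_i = 875 + 73*i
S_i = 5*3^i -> [5, 15, 45, 135, 405]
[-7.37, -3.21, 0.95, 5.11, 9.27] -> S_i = -7.37 + 4.16*i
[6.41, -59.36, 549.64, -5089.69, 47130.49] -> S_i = 6.41*(-9.26)^i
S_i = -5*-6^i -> [-5, 30, -180, 1080, -6480]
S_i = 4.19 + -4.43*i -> [4.19, -0.24, -4.67, -9.1, -13.53]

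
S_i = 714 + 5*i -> [714, 719, 724, 729, 734]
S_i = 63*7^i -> [63, 441, 3087, 21609, 151263]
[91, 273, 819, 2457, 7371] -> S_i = 91*3^i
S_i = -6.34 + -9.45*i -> [-6.34, -15.79, -25.24, -34.69, -44.14]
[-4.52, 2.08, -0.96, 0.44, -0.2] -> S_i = -4.52*(-0.46)^i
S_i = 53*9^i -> [53, 477, 4293, 38637, 347733]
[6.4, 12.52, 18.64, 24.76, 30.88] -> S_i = 6.40 + 6.12*i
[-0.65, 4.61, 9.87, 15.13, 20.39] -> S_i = -0.65 + 5.26*i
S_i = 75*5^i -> [75, 375, 1875, 9375, 46875]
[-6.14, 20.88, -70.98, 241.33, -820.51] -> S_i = -6.14*(-3.40)^i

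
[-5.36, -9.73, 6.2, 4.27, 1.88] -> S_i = Random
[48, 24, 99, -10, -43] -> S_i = Random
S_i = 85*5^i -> [85, 425, 2125, 10625, 53125]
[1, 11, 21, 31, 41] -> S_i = 1 + 10*i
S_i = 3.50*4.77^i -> [3.5, 16.7, 79.64, 379.86, 1811.93]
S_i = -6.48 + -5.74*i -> [-6.48, -12.22, -17.96, -23.7, -29.44]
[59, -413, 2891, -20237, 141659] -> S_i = 59*-7^i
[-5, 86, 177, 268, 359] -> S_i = -5 + 91*i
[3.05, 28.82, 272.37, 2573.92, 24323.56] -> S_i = 3.05*9.45^i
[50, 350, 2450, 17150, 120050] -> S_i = 50*7^i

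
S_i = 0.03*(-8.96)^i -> [0.03, -0.27, 2.41, -21.58, 193.35]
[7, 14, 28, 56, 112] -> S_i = 7*2^i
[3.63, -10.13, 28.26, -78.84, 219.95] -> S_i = 3.63*(-2.79)^i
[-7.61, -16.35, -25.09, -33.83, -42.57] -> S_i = -7.61 + -8.74*i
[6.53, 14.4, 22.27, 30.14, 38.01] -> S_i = 6.53 + 7.87*i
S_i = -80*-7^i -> [-80, 560, -3920, 27440, -192080]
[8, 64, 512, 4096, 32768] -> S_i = 8*8^i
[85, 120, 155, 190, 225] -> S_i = 85 + 35*i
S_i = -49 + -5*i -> [-49, -54, -59, -64, -69]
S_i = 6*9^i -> [6, 54, 486, 4374, 39366]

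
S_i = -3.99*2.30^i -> [-3.99, -9.18, -21.11, -48.55, -111.66]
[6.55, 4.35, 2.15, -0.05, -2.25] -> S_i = 6.55 + -2.20*i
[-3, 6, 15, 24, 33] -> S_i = -3 + 9*i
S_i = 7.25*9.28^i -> [7.25, 67.28, 624.36, 5794.05, 53768.75]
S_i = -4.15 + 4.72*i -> [-4.15, 0.57, 5.29, 10.01, 14.73]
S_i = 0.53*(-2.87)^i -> [0.53, -1.52, 4.37, -12.53, 35.96]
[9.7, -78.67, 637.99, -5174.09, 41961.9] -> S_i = 9.70*(-8.11)^i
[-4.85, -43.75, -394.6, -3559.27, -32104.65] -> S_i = -4.85*9.02^i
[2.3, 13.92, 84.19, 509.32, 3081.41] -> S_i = 2.30*6.05^i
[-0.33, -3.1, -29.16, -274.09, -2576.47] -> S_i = -0.33*9.40^i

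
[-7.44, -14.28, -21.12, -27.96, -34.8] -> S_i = -7.44 + -6.84*i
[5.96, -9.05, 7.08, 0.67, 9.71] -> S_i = Random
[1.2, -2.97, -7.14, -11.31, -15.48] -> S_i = 1.20 + -4.17*i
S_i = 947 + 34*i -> [947, 981, 1015, 1049, 1083]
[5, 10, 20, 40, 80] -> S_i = 5*2^i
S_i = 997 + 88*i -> [997, 1085, 1173, 1261, 1349]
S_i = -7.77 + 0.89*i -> [-7.77, -6.88, -5.99, -5.1, -4.21]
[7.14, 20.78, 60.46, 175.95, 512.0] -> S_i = 7.14*2.91^i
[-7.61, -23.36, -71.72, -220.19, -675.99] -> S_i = -7.61*3.07^i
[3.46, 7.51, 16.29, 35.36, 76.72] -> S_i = 3.46*2.17^i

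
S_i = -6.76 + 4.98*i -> [-6.76, -1.78, 3.2, 8.18, 13.16]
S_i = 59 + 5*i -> [59, 64, 69, 74, 79]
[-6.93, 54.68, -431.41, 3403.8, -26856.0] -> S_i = -6.93*(-7.89)^i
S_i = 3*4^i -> [3, 12, 48, 192, 768]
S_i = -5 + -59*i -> [-5, -64, -123, -182, -241]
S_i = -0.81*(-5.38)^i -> [-0.81, 4.36, -23.44, 126.13, -678.6]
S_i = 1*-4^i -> [1, -4, 16, -64, 256]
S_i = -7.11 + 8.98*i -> [-7.11, 1.87, 10.85, 19.83, 28.81]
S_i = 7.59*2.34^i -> [7.59, 17.76, 41.56, 97.25, 227.56]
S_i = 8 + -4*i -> [8, 4, 0, -4, -8]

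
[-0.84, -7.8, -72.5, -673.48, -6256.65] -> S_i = -0.84*9.29^i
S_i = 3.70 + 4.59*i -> [3.7, 8.29, 12.88, 17.47, 22.06]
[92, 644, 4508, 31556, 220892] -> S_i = 92*7^i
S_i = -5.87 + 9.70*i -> [-5.87, 3.83, 13.53, 23.23, 32.93]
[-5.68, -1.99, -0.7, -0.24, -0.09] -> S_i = -5.68*0.35^i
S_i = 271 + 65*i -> [271, 336, 401, 466, 531]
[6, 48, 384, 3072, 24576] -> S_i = 6*8^i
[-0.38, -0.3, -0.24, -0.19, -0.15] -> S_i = -0.38*0.79^i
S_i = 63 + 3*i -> [63, 66, 69, 72, 75]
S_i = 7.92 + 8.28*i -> [7.92, 16.2, 24.48, 32.76, 41.04]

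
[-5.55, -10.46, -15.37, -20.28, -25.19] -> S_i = -5.55 + -4.91*i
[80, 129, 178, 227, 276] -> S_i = 80 + 49*i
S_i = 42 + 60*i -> [42, 102, 162, 222, 282]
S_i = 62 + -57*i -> [62, 5, -52, -109, -166]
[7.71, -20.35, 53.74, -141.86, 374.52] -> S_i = 7.71*(-2.64)^i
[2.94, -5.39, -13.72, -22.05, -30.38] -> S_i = 2.94 + -8.33*i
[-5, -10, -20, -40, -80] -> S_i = -5*2^i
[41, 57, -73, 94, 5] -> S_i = Random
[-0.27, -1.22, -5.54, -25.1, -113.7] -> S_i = -0.27*4.53^i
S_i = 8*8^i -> [8, 64, 512, 4096, 32768]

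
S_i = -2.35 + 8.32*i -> [-2.35, 5.97, 14.29, 22.61, 30.93]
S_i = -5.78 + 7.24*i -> [-5.78, 1.46, 8.7, 15.94, 23.18]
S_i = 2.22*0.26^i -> [2.22, 0.58, 0.15, 0.04, 0.01]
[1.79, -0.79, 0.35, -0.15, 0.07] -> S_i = 1.79*(-0.44)^i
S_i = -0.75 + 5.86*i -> [-0.75, 5.11, 10.97, 16.83, 22.69]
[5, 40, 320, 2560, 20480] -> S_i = 5*8^i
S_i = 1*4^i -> [1, 4, 16, 64, 256]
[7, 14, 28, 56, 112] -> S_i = 7*2^i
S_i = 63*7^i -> [63, 441, 3087, 21609, 151263]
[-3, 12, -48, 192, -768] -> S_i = -3*-4^i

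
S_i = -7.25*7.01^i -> [-7.25, -50.82, -356.27, -2497.42, -17506.93]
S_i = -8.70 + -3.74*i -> [-8.7, -12.44, -16.18, -19.92, -23.66]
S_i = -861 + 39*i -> [-861, -822, -783, -744, -705]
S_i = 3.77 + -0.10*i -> [3.77, 3.67, 3.57, 3.47, 3.37]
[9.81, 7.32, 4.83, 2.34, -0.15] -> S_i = 9.81 + -2.49*i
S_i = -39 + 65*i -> [-39, 26, 91, 156, 221]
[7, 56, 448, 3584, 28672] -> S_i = 7*8^i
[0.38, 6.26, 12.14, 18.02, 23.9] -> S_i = 0.38 + 5.88*i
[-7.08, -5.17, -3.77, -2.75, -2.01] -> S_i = -7.08*0.73^i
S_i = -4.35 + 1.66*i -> [-4.35, -2.69, -1.03, 0.63, 2.29]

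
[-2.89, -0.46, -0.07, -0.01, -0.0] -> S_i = -2.89*0.16^i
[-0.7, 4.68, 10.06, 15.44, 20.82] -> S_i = -0.70 + 5.38*i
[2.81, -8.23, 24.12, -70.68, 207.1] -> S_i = 2.81*(-2.93)^i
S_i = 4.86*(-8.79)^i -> [4.86, -42.72, 375.5, -3300.68, 29012.94]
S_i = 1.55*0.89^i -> [1.55, 1.38, 1.23, 1.09, 0.97]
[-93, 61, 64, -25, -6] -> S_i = Random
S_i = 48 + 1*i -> [48, 49, 50, 51, 52]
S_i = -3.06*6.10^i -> [-3.06, -18.67, -113.86, -694.56, -4236.83]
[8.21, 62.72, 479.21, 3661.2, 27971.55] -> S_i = 8.21*7.64^i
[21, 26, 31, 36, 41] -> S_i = 21 + 5*i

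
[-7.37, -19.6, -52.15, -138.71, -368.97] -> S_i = -7.37*2.66^i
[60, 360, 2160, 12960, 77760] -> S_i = 60*6^i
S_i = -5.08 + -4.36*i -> [-5.08, -9.44, -13.8, -18.16, -22.52]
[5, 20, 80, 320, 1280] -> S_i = 5*4^i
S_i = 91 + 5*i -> [91, 96, 101, 106, 111]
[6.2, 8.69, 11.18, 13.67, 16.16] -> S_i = 6.20 + 2.49*i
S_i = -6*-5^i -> [-6, 30, -150, 750, -3750]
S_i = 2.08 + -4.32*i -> [2.08, -2.24, -6.56, -10.88, -15.2]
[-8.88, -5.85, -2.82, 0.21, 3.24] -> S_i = -8.88 + 3.03*i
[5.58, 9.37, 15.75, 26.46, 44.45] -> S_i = 5.58*1.68^i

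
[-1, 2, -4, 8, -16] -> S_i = -1*-2^i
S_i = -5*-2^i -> [-5, 10, -20, 40, -80]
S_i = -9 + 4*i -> [-9, -5, -1, 3, 7]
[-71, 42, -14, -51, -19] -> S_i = Random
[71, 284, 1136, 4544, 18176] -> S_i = 71*4^i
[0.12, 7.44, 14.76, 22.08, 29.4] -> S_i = 0.12 + 7.32*i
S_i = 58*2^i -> [58, 116, 232, 464, 928]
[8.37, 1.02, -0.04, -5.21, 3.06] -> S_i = Random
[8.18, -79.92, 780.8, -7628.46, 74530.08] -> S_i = 8.18*(-9.77)^i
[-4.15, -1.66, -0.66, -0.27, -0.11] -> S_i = -4.15*0.40^i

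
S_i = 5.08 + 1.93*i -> [5.08, 7.01, 8.94, 10.87, 12.8]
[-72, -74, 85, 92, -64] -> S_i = Random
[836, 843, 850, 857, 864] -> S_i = 836 + 7*i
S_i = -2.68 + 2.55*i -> [-2.68, -0.13, 2.42, 4.97, 7.52]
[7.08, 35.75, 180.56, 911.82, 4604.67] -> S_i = 7.08*5.05^i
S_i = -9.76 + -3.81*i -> [-9.76, -13.57, -17.38, -21.19, -25.0]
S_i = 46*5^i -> [46, 230, 1150, 5750, 28750]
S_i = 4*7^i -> [4, 28, 196, 1372, 9604]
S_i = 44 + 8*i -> [44, 52, 60, 68, 76]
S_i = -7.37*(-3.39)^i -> [-7.37, 24.98, -84.7, 287.12, -973.34]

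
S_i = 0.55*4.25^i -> [0.55, 2.34, 9.93, 42.22, 179.44]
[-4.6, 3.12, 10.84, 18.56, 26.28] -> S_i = -4.60 + 7.72*i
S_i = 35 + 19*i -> [35, 54, 73, 92, 111]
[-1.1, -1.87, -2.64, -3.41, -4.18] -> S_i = -1.10 + -0.77*i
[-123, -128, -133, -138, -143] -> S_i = -123 + -5*i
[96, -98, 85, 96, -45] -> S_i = Random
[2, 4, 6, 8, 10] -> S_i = 2 + 2*i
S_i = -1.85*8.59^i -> [-1.85, -15.89, -136.51, -1172.6, -10072.66]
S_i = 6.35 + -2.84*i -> [6.35, 3.51, 0.67, -2.17, -5.01]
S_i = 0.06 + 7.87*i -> [0.06, 7.93, 15.8, 23.67, 31.54]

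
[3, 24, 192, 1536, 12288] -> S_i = 3*8^i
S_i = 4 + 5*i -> [4, 9, 14, 19, 24]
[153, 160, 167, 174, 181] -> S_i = 153 + 7*i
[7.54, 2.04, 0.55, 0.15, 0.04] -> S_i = 7.54*0.27^i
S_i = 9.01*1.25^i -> [9.01, 11.26, 14.08, 17.6, 22.0]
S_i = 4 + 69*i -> [4, 73, 142, 211, 280]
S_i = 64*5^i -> [64, 320, 1600, 8000, 40000]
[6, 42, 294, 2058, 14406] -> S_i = 6*7^i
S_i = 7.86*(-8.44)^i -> [7.86, -66.34, 559.9, -4725.52, 39883.41]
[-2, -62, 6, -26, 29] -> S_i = Random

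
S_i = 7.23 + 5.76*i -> [7.23, 12.99, 18.75, 24.51, 30.27]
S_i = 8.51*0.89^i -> [8.51, 7.57, 6.74, 6.0, 5.34]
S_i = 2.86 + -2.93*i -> [2.86, -0.07, -3.0, -5.93, -8.86]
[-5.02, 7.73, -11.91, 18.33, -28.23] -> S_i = -5.02*(-1.54)^i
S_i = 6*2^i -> [6, 12, 24, 48, 96]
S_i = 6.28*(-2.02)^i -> [6.28, -12.69, 25.62, -51.76, 104.56]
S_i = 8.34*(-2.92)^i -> [8.34, -24.35, 71.11, -207.64, 606.31]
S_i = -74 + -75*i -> [-74, -149, -224, -299, -374]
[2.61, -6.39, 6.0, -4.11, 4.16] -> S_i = Random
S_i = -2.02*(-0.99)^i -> [-2.02, 2.0, -1.98, 1.96, -1.94]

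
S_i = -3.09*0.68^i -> [-3.09, -2.1, -1.43, -0.97, -0.66]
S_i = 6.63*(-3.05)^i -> [6.63, -20.22, 61.68, -188.11, 573.74]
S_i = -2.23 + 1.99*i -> [-2.23, -0.24, 1.75, 3.74, 5.73]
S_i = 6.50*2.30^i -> [6.5, 14.95, 34.38, 79.09, 181.9]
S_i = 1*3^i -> [1, 3, 9, 27, 81]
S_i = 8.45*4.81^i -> [8.45, 40.64, 195.5, 940.36, 4523.11]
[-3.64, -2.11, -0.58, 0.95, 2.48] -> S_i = -3.64 + 1.53*i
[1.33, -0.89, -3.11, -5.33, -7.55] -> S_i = 1.33 + -2.22*i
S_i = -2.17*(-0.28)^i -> [-2.17, 0.61, -0.17, 0.05, -0.01]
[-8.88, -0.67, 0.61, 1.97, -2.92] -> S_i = Random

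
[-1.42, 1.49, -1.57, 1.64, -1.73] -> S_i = -1.42*(-1.05)^i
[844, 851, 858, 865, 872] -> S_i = 844 + 7*i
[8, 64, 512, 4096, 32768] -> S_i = 8*8^i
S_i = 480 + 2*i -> [480, 482, 484, 486, 488]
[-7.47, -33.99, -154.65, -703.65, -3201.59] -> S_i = -7.47*4.55^i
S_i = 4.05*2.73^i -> [4.05, 11.06, 30.18, 82.4, 224.96]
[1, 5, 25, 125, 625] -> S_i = 1*5^i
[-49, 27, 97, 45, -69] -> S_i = Random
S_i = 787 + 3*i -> [787, 790, 793, 796, 799]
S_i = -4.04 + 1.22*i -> [-4.04, -2.82, -1.6, -0.38, 0.84]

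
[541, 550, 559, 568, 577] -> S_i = 541 + 9*i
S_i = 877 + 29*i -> [877, 906, 935, 964, 993]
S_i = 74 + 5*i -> [74, 79, 84, 89, 94]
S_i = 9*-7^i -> [9, -63, 441, -3087, 21609]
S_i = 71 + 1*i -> [71, 72, 73, 74, 75]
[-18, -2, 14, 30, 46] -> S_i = -18 + 16*i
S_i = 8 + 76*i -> [8, 84, 160, 236, 312]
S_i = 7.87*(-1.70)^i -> [7.87, -13.38, 22.74, -38.67, 65.73]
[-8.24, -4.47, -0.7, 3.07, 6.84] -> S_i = -8.24 + 3.77*i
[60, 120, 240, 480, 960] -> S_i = 60*2^i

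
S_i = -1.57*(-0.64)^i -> [-1.57, 1.0, -0.64, 0.41, -0.26]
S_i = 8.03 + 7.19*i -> [8.03, 15.22, 22.41, 29.6, 36.79]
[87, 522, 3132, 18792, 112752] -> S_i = 87*6^i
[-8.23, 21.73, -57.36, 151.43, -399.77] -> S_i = -8.23*(-2.64)^i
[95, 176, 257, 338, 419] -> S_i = 95 + 81*i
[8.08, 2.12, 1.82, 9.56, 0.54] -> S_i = Random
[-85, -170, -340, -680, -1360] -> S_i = -85*2^i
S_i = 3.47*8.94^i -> [3.47, 31.02, 277.33, 2479.37, 22165.6]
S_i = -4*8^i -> [-4, -32, -256, -2048, -16384]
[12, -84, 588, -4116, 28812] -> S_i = 12*-7^i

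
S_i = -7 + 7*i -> [-7, 0, 7, 14, 21]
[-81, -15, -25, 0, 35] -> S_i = Random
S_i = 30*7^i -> [30, 210, 1470, 10290, 72030]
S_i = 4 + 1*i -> [4, 5, 6, 7, 8]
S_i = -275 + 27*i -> [-275, -248, -221, -194, -167]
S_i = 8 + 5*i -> [8, 13, 18, 23, 28]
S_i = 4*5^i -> [4, 20, 100, 500, 2500]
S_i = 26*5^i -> [26, 130, 650, 3250, 16250]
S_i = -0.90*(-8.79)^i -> [-0.9, 7.91, -69.54, 611.24, -5372.77]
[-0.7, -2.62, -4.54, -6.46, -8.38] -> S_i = -0.70 + -1.92*i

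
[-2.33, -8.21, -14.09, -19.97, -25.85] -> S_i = -2.33 + -5.88*i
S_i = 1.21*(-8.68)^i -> [1.21, -10.5, 91.16, -791.31, 6868.54]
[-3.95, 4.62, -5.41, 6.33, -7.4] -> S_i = -3.95*(-1.17)^i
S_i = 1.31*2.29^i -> [1.31, 3.0, 6.87, 15.73, 36.03]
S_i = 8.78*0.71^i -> [8.78, 6.23, 4.43, 3.14, 2.23]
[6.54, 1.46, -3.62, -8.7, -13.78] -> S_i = 6.54 + -5.08*i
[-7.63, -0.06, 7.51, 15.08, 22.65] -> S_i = -7.63 + 7.57*i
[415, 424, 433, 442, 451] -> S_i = 415 + 9*i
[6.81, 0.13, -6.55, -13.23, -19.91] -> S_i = 6.81 + -6.68*i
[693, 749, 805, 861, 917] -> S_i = 693 + 56*i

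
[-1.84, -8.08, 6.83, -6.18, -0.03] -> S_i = Random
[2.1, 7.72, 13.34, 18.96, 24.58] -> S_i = 2.10 + 5.62*i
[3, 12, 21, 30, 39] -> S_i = 3 + 9*i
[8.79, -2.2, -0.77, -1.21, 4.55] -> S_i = Random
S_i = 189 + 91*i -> [189, 280, 371, 462, 553]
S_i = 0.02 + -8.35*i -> [0.02, -8.33, -16.68, -25.03, -33.38]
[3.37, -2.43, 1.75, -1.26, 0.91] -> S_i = 3.37*(-0.72)^i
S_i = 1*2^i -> [1, 2, 4, 8, 16]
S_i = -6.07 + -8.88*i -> [-6.07, -14.95, -23.83, -32.71, -41.59]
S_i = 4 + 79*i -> [4, 83, 162, 241, 320]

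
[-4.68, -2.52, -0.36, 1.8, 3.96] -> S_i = -4.68 + 2.16*i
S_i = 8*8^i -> [8, 64, 512, 4096, 32768]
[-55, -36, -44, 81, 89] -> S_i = Random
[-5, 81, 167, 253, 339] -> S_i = -5 + 86*i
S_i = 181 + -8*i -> [181, 173, 165, 157, 149]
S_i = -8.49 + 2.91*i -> [-8.49, -5.58, -2.67, 0.24, 3.15]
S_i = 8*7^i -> [8, 56, 392, 2744, 19208]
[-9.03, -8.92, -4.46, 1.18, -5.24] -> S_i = Random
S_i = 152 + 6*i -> [152, 158, 164, 170, 176]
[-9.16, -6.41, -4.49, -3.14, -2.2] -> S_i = -9.16*0.70^i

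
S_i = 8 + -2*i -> [8, 6, 4, 2, 0]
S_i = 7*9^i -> [7, 63, 567, 5103, 45927]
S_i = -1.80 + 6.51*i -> [-1.8, 4.71, 11.22, 17.73, 24.24]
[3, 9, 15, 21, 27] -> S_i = 3 + 6*i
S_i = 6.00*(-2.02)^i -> [6.0, -12.12, 24.48, -49.45, 99.9]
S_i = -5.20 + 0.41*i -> [-5.2, -4.79, -4.38, -3.97, -3.56]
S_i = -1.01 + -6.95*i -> [-1.01, -7.96, -14.91, -21.86, -28.81]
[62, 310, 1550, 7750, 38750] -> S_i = 62*5^i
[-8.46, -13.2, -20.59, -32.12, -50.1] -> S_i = -8.46*1.56^i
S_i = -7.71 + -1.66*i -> [-7.71, -9.37, -11.03, -12.69, -14.35]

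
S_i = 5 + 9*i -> [5, 14, 23, 32, 41]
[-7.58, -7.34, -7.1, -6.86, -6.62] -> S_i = -7.58 + 0.24*i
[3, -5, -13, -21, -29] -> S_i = 3 + -8*i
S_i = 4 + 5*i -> [4, 9, 14, 19, 24]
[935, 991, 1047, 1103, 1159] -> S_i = 935 + 56*i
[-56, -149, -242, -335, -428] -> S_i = -56 + -93*i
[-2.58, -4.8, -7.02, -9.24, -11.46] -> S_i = -2.58 + -2.22*i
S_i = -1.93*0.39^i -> [-1.93, -0.75, -0.29, -0.11, -0.04]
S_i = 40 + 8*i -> [40, 48, 56, 64, 72]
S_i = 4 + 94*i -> [4, 98, 192, 286, 380]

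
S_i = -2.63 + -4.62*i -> [-2.63, -7.25, -11.87, -16.49, -21.11]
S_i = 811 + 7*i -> [811, 818, 825, 832, 839]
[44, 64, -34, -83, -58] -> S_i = Random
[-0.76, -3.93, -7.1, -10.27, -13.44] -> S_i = -0.76 + -3.17*i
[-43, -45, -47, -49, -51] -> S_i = -43 + -2*i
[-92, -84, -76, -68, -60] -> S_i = -92 + 8*i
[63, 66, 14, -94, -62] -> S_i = Random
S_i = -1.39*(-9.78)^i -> [-1.39, 13.59, -132.95, 1300.26, -12716.58]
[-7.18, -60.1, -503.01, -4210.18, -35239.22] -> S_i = -7.18*8.37^i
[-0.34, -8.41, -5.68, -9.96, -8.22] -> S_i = Random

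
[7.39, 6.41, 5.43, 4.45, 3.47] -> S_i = 7.39 + -0.98*i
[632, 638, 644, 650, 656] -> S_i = 632 + 6*i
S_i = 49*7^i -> [49, 343, 2401, 16807, 117649]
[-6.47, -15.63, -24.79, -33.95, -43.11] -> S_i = -6.47 + -9.16*i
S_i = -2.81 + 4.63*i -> [-2.81, 1.82, 6.45, 11.08, 15.71]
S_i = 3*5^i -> [3, 15, 75, 375, 1875]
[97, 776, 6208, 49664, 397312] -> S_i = 97*8^i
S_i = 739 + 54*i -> [739, 793, 847, 901, 955]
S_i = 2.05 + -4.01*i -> [2.05, -1.96, -5.97, -9.98, -13.99]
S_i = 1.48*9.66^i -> [1.48, 14.3, 138.11, 1334.11, 12887.55]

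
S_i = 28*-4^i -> [28, -112, 448, -1792, 7168]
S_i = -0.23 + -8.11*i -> [-0.23, -8.34, -16.45, -24.56, -32.67]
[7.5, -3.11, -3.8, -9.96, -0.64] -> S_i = Random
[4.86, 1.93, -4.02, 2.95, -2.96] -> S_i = Random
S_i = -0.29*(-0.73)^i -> [-0.29, 0.21, -0.15, 0.11, -0.08]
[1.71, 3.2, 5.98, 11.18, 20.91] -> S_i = 1.71*1.87^i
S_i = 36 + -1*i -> [36, 35, 34, 33, 32]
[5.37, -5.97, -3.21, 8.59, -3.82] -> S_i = Random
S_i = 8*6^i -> [8, 48, 288, 1728, 10368]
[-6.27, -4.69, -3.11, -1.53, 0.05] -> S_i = -6.27 + 1.58*i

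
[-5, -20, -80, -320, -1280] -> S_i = -5*4^i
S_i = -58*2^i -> [-58, -116, -232, -464, -928]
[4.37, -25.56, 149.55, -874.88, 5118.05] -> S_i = 4.37*(-5.85)^i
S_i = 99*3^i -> [99, 297, 891, 2673, 8019]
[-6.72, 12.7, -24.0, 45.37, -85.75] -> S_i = -6.72*(-1.89)^i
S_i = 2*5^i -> [2, 10, 50, 250, 1250]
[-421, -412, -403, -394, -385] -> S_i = -421 + 9*i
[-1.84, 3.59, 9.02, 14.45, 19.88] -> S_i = -1.84 + 5.43*i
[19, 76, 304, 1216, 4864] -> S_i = 19*4^i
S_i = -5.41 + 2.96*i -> [-5.41, -2.45, 0.51, 3.47, 6.43]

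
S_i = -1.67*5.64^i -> [-1.67, -9.42, -53.12, -299.61, -1689.79]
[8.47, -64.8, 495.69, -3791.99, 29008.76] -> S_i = 8.47*(-7.65)^i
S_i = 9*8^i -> [9, 72, 576, 4608, 36864]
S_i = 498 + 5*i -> [498, 503, 508, 513, 518]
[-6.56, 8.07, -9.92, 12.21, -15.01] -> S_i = -6.56*(-1.23)^i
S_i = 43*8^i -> [43, 344, 2752, 22016, 176128]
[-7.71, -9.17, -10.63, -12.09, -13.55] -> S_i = -7.71 + -1.46*i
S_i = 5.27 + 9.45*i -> [5.27, 14.72, 24.17, 33.62, 43.07]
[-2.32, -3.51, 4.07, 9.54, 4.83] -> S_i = Random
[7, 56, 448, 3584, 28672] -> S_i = 7*8^i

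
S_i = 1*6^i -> [1, 6, 36, 216, 1296]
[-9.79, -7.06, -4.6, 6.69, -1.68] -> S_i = Random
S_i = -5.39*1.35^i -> [-5.39, -7.28, -9.82, -13.26, -17.9]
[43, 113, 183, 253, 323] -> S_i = 43 + 70*i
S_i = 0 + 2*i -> [0, 2, 4, 6, 8]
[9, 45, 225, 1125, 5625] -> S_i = 9*5^i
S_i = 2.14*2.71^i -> [2.14, 5.8, 15.72, 42.59, 115.42]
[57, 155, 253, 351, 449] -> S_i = 57 + 98*i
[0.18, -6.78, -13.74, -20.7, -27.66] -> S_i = 0.18 + -6.96*i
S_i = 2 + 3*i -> [2, 5, 8, 11, 14]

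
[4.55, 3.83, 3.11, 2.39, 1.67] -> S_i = 4.55 + -0.72*i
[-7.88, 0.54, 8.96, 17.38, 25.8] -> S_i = -7.88 + 8.42*i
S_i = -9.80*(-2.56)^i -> [-9.8, 25.09, -64.23, 164.42, -420.91]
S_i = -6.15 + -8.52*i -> [-6.15, -14.67, -23.19, -31.71, -40.23]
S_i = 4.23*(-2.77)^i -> [4.23, -11.72, 32.46, -89.9, 249.03]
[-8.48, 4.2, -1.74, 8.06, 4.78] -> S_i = Random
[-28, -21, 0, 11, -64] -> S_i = Random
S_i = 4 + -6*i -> [4, -2, -8, -14, -20]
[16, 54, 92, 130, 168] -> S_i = 16 + 38*i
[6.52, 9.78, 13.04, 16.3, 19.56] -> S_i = 6.52 + 3.26*i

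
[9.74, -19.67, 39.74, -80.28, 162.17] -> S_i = 9.74*(-2.02)^i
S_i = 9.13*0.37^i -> [9.13, 3.38, 1.25, 0.46, 0.17]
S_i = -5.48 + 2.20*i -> [-5.48, -3.28, -1.08, 1.12, 3.32]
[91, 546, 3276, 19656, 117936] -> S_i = 91*6^i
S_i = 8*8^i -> [8, 64, 512, 4096, 32768]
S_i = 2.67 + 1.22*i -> [2.67, 3.89, 5.11, 6.33, 7.55]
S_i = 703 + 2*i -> [703, 705, 707, 709, 711]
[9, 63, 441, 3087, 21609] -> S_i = 9*7^i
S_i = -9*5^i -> [-9, -45, -225, -1125, -5625]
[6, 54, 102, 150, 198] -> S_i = 6 + 48*i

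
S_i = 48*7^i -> [48, 336, 2352, 16464, 115248]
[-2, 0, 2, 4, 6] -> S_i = -2 + 2*i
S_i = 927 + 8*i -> [927, 935, 943, 951, 959]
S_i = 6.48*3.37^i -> [6.48, 21.84, 73.59, 248.01, 835.79]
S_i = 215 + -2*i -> [215, 213, 211, 209, 207]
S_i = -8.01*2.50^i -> [-8.01, -20.02, -50.06, -125.16, -312.89]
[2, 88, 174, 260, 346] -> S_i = 2 + 86*i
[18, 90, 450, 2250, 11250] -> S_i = 18*5^i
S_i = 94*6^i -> [94, 564, 3384, 20304, 121824]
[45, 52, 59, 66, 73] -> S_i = 45 + 7*i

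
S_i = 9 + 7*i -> [9, 16, 23, 30, 37]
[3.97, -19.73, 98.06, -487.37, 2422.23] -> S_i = 3.97*(-4.97)^i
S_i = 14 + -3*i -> [14, 11, 8, 5, 2]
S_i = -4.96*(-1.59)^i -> [-4.96, 7.89, -12.54, 19.94, -31.7]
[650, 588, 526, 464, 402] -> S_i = 650 + -62*i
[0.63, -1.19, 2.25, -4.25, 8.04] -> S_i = 0.63*(-1.89)^i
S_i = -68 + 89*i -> [-68, 21, 110, 199, 288]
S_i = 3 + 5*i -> [3, 8, 13, 18, 23]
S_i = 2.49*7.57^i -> [2.49, 18.85, 142.69, 1080.16, 8176.79]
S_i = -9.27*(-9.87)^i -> [-9.27, 91.49, -903.05, 8913.15, -87972.79]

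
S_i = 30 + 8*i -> [30, 38, 46, 54, 62]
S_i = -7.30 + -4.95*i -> [-7.3, -12.25, -17.2, -22.15, -27.1]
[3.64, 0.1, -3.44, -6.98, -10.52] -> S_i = 3.64 + -3.54*i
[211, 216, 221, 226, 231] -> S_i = 211 + 5*i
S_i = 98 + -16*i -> [98, 82, 66, 50, 34]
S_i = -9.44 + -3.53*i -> [-9.44, -12.97, -16.5, -20.03, -23.56]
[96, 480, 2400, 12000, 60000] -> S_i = 96*5^i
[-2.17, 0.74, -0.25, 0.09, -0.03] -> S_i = -2.17*(-0.34)^i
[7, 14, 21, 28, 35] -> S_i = 7 + 7*i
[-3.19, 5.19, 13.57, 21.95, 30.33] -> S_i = -3.19 + 8.38*i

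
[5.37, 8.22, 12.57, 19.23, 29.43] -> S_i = 5.37*1.53^i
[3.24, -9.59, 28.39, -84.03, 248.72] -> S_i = 3.24*(-2.96)^i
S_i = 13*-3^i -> [13, -39, 117, -351, 1053]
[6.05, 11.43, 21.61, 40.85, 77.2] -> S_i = 6.05*1.89^i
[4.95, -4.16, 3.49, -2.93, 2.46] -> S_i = 4.95*(-0.84)^i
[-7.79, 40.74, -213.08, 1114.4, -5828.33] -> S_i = -7.79*(-5.23)^i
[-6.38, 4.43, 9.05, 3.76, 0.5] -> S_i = Random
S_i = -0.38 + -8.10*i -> [-0.38, -8.48, -16.58, -24.68, -32.78]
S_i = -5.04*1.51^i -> [-5.04, -7.61, -11.49, -17.35, -26.2]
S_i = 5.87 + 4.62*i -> [5.87, 10.49, 15.11, 19.73, 24.35]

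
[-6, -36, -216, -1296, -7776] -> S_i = -6*6^i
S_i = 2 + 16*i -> [2, 18, 34, 50, 66]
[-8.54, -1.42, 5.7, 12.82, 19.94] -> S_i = -8.54 + 7.12*i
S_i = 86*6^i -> [86, 516, 3096, 18576, 111456]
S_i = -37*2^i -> [-37, -74, -148, -296, -592]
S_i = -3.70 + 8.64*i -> [-3.7, 4.94, 13.58, 22.22, 30.86]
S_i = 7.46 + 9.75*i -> [7.46, 17.21, 26.96, 36.71, 46.46]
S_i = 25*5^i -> [25, 125, 625, 3125, 15625]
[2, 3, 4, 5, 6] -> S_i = 2 + 1*i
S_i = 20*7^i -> [20, 140, 980, 6860, 48020]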